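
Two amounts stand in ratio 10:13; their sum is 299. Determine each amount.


Let A = 10k, B = 13k.
10k + 13k = 299
23k = 299 → k = 299/23 = 13
A = 10×13 = 130, B = 13×13 = 169
= A = 130, B = 169

A = 130, B = 169


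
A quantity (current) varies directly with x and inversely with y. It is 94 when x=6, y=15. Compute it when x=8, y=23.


z = k·x/y
Solve for k using the known point: k = z·y/x = 94×15/6 = 1410/6 = 235.0000
Now evaluate at x=8, y=23:
z = k × 8 / 23 = (1410 × 8) / (6 × 23) = 11280/138
≈ 81.7391

81.7391


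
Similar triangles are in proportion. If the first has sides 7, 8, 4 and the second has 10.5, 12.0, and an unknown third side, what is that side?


Scale factor = 10.5/7 = 1.5
Missing side = 4 × 1.5
= 6.0

6.0


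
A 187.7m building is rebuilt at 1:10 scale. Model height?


Model size = real / scale
= 187.7 / 10
= 18.7700 m

18.7700 m


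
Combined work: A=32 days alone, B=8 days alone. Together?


Rate of A = 1/32 per day
Rate of B = 1/8 per day
Combined rate = 1/32 + 1/8 = 40/256 ≈ 0.1563 per day
Days = 1 / combined rate = 256/40
= 6.40 days

6.40 days


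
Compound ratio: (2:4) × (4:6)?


Compound ratio = (2×4) : (4×6)
= 8:24
GCD = 8
= 1:3

1:3


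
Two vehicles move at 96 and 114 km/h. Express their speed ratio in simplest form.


Ratio = 96:114
GCD = 6
Simplified = 16:19
Time ratio (same distance) = 19:16
Speed ratio = 16:19

16:19


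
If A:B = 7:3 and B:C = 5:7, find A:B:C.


Match B: multiply A:B by 5 → 35:15
Multiply B:C by 3 → 15:21
Combined: 35:15:21
GCD = 1
= 35:15:21

35:15:21


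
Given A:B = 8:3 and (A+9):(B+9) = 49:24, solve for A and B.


Let A = 8k, B = 3k.
(8k + 9) / (3k + 9) = 49/24
Cross-multiply: 24(8k + 9) = 49(3k + 9)
192k + 216 = 147k + 441
192k - 147k = 441 - 216
45k = 225
k = 225/45 = 5
A = 8×5 = 40, B = 3×5 = 15
= A = 40, B = 15

A = 40, B = 15


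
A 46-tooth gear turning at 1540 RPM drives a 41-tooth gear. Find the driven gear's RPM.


Gear ratio = 46:41 = 46:41
RPM_B = RPM_A × (teeth_A / teeth_B)
= 1540 × (46/41)
= 1727.8 RPM

1727.8 RPM


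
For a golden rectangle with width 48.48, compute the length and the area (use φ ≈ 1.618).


φ = (1 + √5) / 2 ≈ 1.618
Length = width × φ = 48.48 × 1.618 = 78.44064
≈ 78.44
Area = width × length = 48.48 × 78.44064 = 3802.8022272 ≈ 3802.80
= Length: 78.44, Area: 3802.80

Length: 78.44, Area: 3802.80


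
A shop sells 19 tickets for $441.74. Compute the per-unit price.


Unit rate = total / quantity
= 441.74 / 19
= $23.25 per unit

$23.25 per unit


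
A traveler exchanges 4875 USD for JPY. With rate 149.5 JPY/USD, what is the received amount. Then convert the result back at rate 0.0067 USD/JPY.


Amount × rate = 4875 × 149.5 = 728812.50 JPY
Round-trip: 728812.50 × 0.0067 = 4883.04 USD
= 728812.50 JPY, then 4883.04 USD

728812.50 JPY, then 4883.04 USD


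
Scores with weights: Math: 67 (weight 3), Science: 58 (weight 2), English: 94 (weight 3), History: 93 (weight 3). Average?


Numerator = 67×3 + 58×2 + 94×3 + 93×3
= 201 + 116 + 282 + 279
= 878
Total weight = 11
Weighted avg = 878/11
= 79.82

79.82


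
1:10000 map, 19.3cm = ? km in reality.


Real distance = map distance × scale
= 19.3cm × 10000
= 193000 cm = 1930.0 m
= 1.930 km

1.930 km


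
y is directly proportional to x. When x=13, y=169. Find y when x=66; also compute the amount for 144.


Direct proportion: y/x = constant
k = 169/13 = 13.0000
y at x=66: k × 66 = 169 × 66 / 13 = 11154/13 = 858.00
y at x=144: k × 144 = 169 × 144 / 13 = 24336/13 = 1872.00
= 858.00 and 1872.00

858.00 and 1872.00


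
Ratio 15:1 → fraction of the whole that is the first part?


Total parts = 15 + 1 = 16
First part: 15/16 = 15/16
= 15/16

15/16


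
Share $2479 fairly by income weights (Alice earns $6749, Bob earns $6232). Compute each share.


Total income = 6749 + 6232 = $12981
Alice: $2479 × 6749/12981 = $1288.87
Bob: $2479 × 6232/12981 = $1190.13
= Alice: $1288.87, Bob: $1190.13

Alice: $1288.87, Bob: $1190.13


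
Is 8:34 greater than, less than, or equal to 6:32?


8/34 = 0.2353
6/32 = 0.1875
0.2353 > 0.1875, so 8:34 is greater
= greater than

greater than


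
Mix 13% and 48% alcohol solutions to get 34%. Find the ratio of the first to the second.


Let x parts of 13% mix with y parts of 48%.
13x + 48y = 34(x + y)
13x + 48y = 34x + 34y
x(13 - 34) = y(34 - 48)
x/y = (48 - 34)/(34 - 13) = 14/21
Simplify: 2:3
= 2:3

2:3


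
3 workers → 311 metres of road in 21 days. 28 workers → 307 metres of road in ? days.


Days ∝ work / workers, so d₂ = d₁ × (m₁/m₂) × (w₂/w₁)
Workers factor (inverse): 3/28 ≈ 0.1071
Work factor (direct): 307/311 ≈ 0.9871
d₂ = 21 × 3/28 × 307/311 = (21 × 3 × 307) / (28 × 311) = 19341/8708
≈ 2.22 days

2.22 days


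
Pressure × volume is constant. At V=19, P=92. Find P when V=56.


Inverse proportion: x × y = constant
k = 19 × 92 = 1748
y₂ = k / 56 = 1748 / 56
= 31.21

31.21


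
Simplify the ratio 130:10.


GCD(130, 10) = 10
130/10 : 10/10
= 13:1

13:1


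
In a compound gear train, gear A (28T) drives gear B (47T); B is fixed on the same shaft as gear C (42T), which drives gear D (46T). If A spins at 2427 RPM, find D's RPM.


Stage 1: RPM_B = RPM_A × t_A/t_B = 2427 × 28/47 = 67956/47 ≈ 1445.87
B and C share a shaft → RPM_C = RPM_B
Stage 2: RPM_D = RPM_C × t_C/t_D = RPM_A × (t_A×t_C)/(t_B×t_D)
Overall ratio = (28×42)/(47×46) = 1176/2162
RPM_D = 2427 × 1176/2162 = 2854152/2162
≈ 1320.14 RPM

1320.14 RPM


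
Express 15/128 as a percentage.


Percentage = (part / whole) × 100
= (15 / 128) × 100
≈ 11.72%

11.72%


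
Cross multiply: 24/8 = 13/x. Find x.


Cross multiply: 24 × x = 8 × 13
24x = 104
x = 104 / 24
= 4.33

4.33


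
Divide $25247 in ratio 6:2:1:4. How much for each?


Total parts = 6 + 2 + 1 + 4 = 13
Part 1: 25247 × 6/13 = 11652.46
Part 2: 25247 × 2/13 = 3884.15
Part 3: 25247 × 1/13 = 1942.08
Part 4: 25247 × 4/13 = 7768.31
= Part 1: $11652.46, Part 2: $3884.15, Part 3: $1942.08, Part 4: $7768.31

Part 1: $11652.46, Part 2: $3884.15, Part 3: $1942.08, Part 4: $7768.31


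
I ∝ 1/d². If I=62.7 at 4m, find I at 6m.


I₁d₁² = I₂d₂²
I₂ = I₁ × (d₁/d₂)²
= 62.7 × (4/6)²
= 62.7 × 16/36
= 1003.2/36
≈ 27.8667

27.8667


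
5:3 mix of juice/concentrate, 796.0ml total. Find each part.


Total parts = 5 + 3 = 8
juice: 796.0 × 5/8 = 497.5ml
concentrate: 796.0 × 3/8 = 298.5ml
= 497.5ml and 298.5ml

497.5ml and 298.5ml


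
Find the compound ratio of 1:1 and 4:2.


Compound ratio = (1×4) : (1×2)
= 4:2
GCD = 2
= 2:1

2:1


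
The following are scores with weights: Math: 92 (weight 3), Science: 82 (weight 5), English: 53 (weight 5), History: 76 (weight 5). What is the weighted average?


Numerator = 92×3 + 82×5 + 53×5 + 76×5
= 276 + 410 + 265 + 380
= 1331
Total weight = 18
Weighted avg = 1331/18
= 73.94

73.94


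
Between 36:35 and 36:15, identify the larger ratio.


36/35 = 1.0286
36/15 = 2.4000
1.0286 < 2.4000, so 36:35 is less
= 36:15

36:15


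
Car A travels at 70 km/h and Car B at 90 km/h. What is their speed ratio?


Ratio = 70:90
GCD = 10
Simplified = 7:9
Time ratio (same distance) = 9:7
Speed ratio = 7:9

7:9


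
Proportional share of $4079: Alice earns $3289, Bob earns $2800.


Total income = 3289 + 2800 = $6089
Alice: $4079 × 3289/6089 = $2203.29
Bob: $4079 × 2800/6089 = $1875.71
= Alice: $2203.29, Bob: $1875.71

Alice: $2203.29, Bob: $1875.71


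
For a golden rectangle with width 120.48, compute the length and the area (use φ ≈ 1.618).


φ = (1 + √5) / 2 ≈ 1.618
Length = width × φ = 120.48 × 1.618 = 194.93664
≈ 194.94
Area = width × length = 120.48 × 194.93664 = 23485.9663872 ≈ 23485.97
= Length: 194.94, Area: 23485.97

Length: 194.94, Area: 23485.97


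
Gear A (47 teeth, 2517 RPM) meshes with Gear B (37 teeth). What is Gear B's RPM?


Gear ratio = 47:37 = 47:37
RPM_B = RPM_A × (teeth_A / teeth_B)
= 2517 × (47/37)
= 3197.3 RPM

3197.3 RPM


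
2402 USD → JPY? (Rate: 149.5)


Amount × rate = 2402 × 149.5
= 359099.00 JPY

359099.00 JPY


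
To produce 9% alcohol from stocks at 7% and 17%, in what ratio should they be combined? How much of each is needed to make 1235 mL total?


Let x parts of 7% mix with y parts of 17%.
7x + 17y = 9(x + y)
7x + 17y = 9x + 9y
x(7 - 9) = y(9 - 17)
x/y = (17 - 9)/(9 - 7) = 8/2
Simplify: 4:1
Total parts = 5; one part = 1235/5 = 247.00 mL
7% solution: 4×247.00 = 988.00 mL
17% solution: 1×247.00 = 247.00 mL
= ratio 4:1; 988.00 mL and 247.00 mL

ratio 4:1; 988.00 mL and 247.00 mL


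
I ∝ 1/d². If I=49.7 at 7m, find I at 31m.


I₁d₁² = I₂d₂²
I₂ = I₁ × (d₁/d₂)²
= 49.7 × (7/31)²
= 49.7 × 49/961
= 2435.3/961
≈ 2.5341

2.5341


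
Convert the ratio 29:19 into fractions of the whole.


Total parts = 29 + 19 = 48
First part: 29/48 = 29/48
Second part: 19/48 = 19/48
= 29/48 and 19/48

29/48 and 19/48


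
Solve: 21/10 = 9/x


Cross multiply: 21 × x = 10 × 9
21x = 90
x = 90 / 21
= 4.29

4.29


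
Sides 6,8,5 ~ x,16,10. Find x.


Scale factor = 16/8 = 2
Missing side = 6 × 2
= 12.0

12.0


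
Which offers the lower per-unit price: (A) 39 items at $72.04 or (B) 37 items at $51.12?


Deal A: $72.04/39 = $1.8472/unit
Deal B: $51.12/37 = $1.3816/unit
B is cheaper per unit
= Deal B

Deal B


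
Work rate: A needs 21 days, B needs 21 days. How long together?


Rate of A = 1/21 per day
Rate of B = 1/21 per day
Combined rate = 1/21 + 1/21 = 42/441 ≈ 0.0952 per day
Days = 1 / combined rate = 441/42
= 10.50 days

10.50 days


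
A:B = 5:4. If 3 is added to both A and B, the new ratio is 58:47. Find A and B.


Let A = 5k, B = 4k.
(5k + 3) / (4k + 3) = 58/47
Cross-multiply: 47(5k + 3) = 58(4k + 3)
235k + 141 = 232k + 174
235k - 232k = 174 - 141
3k = 33
k = 33/3 = 11
A = 5×11 = 55, B = 4×11 = 44
= A = 55, B = 44

A = 55, B = 44


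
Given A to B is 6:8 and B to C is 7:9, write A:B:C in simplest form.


Match B: multiply A:B by 7 → 42:56
Multiply B:C by 8 → 56:72
Combined: 42:56:72
GCD = 2
= 21:28:36

21:28:36


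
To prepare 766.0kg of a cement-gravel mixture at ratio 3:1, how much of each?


Total parts = 3 + 1 = 4
cement: 766.0 × 3/4 = 574.5kg
gravel: 766.0 × 1/4 = 191.5kg
= 574.5kg and 191.5kg

574.5kg and 191.5kg


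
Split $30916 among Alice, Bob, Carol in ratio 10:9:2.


Total parts = 10 + 9 + 2 = 21
Alice: 30916 × 10/21 = 14721.90
Bob: 30916 × 9/21 = 13249.71
Carol: 30916 × 2/21 = 2944.38
= Alice: $14721.90, Bob: $13249.71, Carol: $2944.38

Alice: $14721.90, Bob: $13249.71, Carol: $2944.38


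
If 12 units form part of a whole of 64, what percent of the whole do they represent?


Percentage = (part / whole) × 100
= (12 / 64) × 100
= 18.75%

18.75%


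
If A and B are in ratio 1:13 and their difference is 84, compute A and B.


Let A = 1k, B = 13k.
13k - 1k = 84
12k = 84 → k = 84/12 = 7
A = 1×7 = 7, B = 13×7 = 91
= A = 7, B = 91

A = 7, B = 91


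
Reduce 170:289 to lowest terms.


GCD(170, 289) = 17
170/17 : 289/17
= 10:17

10:17


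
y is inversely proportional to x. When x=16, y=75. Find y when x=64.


Inverse proportion: x × y = constant
k = 16 × 75 = 1200
y₂ = k / 64 = 1200 / 64
= 18.75

18.75


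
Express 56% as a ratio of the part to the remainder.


56% means 56 parts out of 100; remainder = 44
Part : remainder = 56:44
GCD = 4
= 14:11

14:11


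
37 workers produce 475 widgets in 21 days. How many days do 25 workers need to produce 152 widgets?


Days ∝ work / workers, so d₂ = d₁ × (m₁/m₂) × (w₂/w₁)
Workers factor (inverse): 37/25 = 1.4800
Work factor (direct): 152/475 = 0.3200
d₂ = 21 × 37/25 × 152/475 = (21 × 37 × 152) / (25 × 475) = 118104/11875
≈ 9.95 days

9.95 days


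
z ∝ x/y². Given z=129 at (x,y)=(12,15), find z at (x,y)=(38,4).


z = k·x/y²
Solve for k using the known point: k = z·y²/x = 129×225/12 = 29025/12 = 2418.7500
Now evaluate at x=38, y=4:
z = k × 38 / 16 = (29025 × 38) / (12 × 16) = 1102950/192
≈ 5744.5313

5744.5313


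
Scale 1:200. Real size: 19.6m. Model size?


Model size = real / scale
= 19.6 / 200
= 0.0980 m

0.0980 m


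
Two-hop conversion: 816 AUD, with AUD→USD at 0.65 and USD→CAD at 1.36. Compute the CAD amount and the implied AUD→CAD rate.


Step 1: 816 AUD × 0.65 = 530.40 USD
Step 2: 530.40 USD × 1.36 = 721.34 CAD
Implied rate AUD→CAD = 0.65 × 1.36 = 0.8840
= 721.34 CAD; implied rate 0.8840 CAD/AUD

721.34 CAD; implied rate 0.8840 CAD/AUD


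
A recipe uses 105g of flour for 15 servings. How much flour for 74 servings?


Direct proportion: y/x = constant
k = 105/15 = 7.0000
y₂ = k × 74 = 105 × 74 / 15 = 7770/15
= 518.00

518.00


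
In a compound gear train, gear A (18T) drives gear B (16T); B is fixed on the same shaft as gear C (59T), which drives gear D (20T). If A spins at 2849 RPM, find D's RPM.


Stage 1: RPM_B = RPM_A × t_A/t_B = 2849 × 18/16 = 51282/16 ≈ 3205.13
B and C share a shaft → RPM_C = RPM_B
Stage 2: RPM_D = RPM_C × t_C/t_D = RPM_A × (t_A×t_C)/(t_B×t_D)
Overall ratio = (18×59)/(16×20) = 1062/320
RPM_D = 2849 × 1062/320 = 3025638/320
≈ 9455.12 RPM

9455.12 RPM


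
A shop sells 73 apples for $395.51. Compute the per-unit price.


Unit rate = total / quantity
= 395.51 / 73
= $5.42 per unit

$5.42 per unit


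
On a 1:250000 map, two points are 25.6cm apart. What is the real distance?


Real distance = map distance × scale
= 25.6cm × 250000
= 6400000 cm = 64000.0 m
= 64.000 km

64.000 km


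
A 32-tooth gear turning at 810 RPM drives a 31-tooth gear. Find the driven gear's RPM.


Gear ratio = 32:31 = 32:31
RPM_B = RPM_A × (teeth_A / teeth_B)
= 810 × (32/31)
= 836.1 RPM

836.1 RPM


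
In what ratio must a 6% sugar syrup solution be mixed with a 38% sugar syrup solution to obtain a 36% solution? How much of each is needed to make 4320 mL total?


Let x parts of 6% mix with y parts of 38%.
6x + 38y = 36(x + y)
6x + 38y = 36x + 36y
x(6 - 36) = y(36 - 38)
x/y = (38 - 36)/(36 - 6) = 2/30
Simplify: 1:15
Total parts = 16; one part = 4320/16 = 270.00 mL
6% solution: 1×270.00 = 270.00 mL
38% solution: 15×270.00 = 4050.00 mL
= ratio 1:15; 270.00 mL and 4050.00 mL

ratio 1:15; 270.00 mL and 4050.00 mL


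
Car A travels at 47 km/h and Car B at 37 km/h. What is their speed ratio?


Ratio = 47:37
GCD = 1
Simplified = 47:37
Time ratio (same distance) = 37:47
Speed ratio = 47:37

47:37


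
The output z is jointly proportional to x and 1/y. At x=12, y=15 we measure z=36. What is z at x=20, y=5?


z = k·x/y
Solve for k using the known point: k = z·y/x = 36×15/12 = 540/12 = 45.0000
Now evaluate at x=20, y=5:
z = k × 20 / 5 = (540 × 20) / (12 × 5) = 10800/60
= 180.0000

180.0000


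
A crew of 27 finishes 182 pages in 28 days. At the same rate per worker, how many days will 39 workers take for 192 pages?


Days ∝ work / workers, so d₂ = d₁ × (m₁/m₂) × (w₂/w₁)
Workers factor (inverse): 27/39 ≈ 0.6923
Work factor (direct): 192/182 ≈ 1.0549
d₂ = 28 × 27/39 × 192/182 = (28 × 27 × 192) / (39 × 182) = 145152/7098
≈ 20.45 days

20.45 days


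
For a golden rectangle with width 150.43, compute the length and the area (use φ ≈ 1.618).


φ = (1 + √5) / 2 ≈ 1.618
Length = width × φ = 150.43 × 1.618 = 243.39574
≈ 243.40
Area = width × length = 150.43 × 243.39574 = 36614.0211682 ≈ 36614.02
= Length: 243.40, Area: 36614.02

Length: 243.40, Area: 36614.02


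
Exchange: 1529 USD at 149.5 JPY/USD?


Amount × rate = 1529 × 149.5
= 228585.50 JPY

228585.50 JPY


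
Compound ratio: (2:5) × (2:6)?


Compound ratio = (2×2) : (5×6)
= 4:30
GCD = 2
= 2:15

2:15


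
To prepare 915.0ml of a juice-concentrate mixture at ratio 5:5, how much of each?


Total parts = 5 + 5 = 10
juice: 915.0 × 5/10 = 457.5ml
concentrate: 915.0 × 5/10 = 457.5ml
= 457.5ml and 457.5ml

457.5ml and 457.5ml


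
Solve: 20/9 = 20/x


Cross multiply: 20 × x = 9 × 20
20x = 180
x = 180 / 20
= 9.00

9.00


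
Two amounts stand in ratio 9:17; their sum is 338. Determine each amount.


Let A = 9k, B = 17k.
9k + 17k = 338
26k = 338 → k = 338/26 = 13
A = 9×13 = 117, B = 17×13 = 221
= A = 117, B = 221

A = 117, B = 221


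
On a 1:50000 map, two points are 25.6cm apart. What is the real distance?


Real distance = map distance × scale
= 25.6cm × 50000
= 1280000 cm = 12800.0 m
= 12.800 km

12.800 km


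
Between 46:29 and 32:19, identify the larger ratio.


46/29 = 1.5862
32/19 = 1.6842
1.5862 < 1.6842, so 46:29 is less
= 32:19

32:19


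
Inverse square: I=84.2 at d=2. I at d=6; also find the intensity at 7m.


I₁d₁² = I₂d₂²
I at 6m = 84.2 × (2/6)² = 84.2 × 4/36 = 336.8/36 ≈ 9.3556
I at 7m = 84.2 × (2/7)² = 84.2 × 4/49 = 336.8/49 ≈ 6.8735
= 9.3556 and 6.8735

9.3556 and 6.8735


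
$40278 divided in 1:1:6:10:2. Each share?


Total parts = 1 + 1 + 6 + 10 + 2 = 20
Part 1: 40278 × 1/20 = 2013.90
Part 2: 40278 × 1/20 = 2013.90
Part 3: 40278 × 6/20 = 12083.40
Part 4: 40278 × 10/20 = 20139.00
Part 5: 40278 × 2/20 = 4027.80
= Part 1: $2013.90, Part 2: $2013.90, Part 3: $12083.40, Part 4: $20139.00, Part 5: $4027.80

Part 1: $2013.90, Part 2: $2013.90, Part 3: $12083.40, Part 4: $20139.00, Part 5: $4027.80


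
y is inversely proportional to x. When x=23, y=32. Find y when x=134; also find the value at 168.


Inverse proportion: x × y = constant
k = 23 × 32 = 736
At x=134: k/134 = 5.49
At x=168: k/168 = 4.38
= 5.49 and 4.38

5.49 and 4.38


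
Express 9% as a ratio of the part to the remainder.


9% means 9 parts out of 100; remainder = 91
Part : remainder = 9:91
GCD = 1
= 9:91

9:91


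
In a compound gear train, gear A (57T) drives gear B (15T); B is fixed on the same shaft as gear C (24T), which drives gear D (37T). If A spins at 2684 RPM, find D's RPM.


Stage 1: RPM_B = RPM_A × t_A/t_B = 2684 × 57/15 = 152988/15 = 10199.20
B and C share a shaft → RPM_C = RPM_B
Stage 2: RPM_D = RPM_C × t_C/t_D = RPM_A × (t_A×t_C)/(t_B×t_D)
Overall ratio = (57×24)/(15×37) = 1368/555
RPM_D = 2684 × 1368/555 = 3671712/555
≈ 6615.70 RPM

6615.70 RPM


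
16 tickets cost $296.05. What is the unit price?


Unit rate = total / quantity
= 296.05 / 16
= $18.50 per unit

$18.50 per unit


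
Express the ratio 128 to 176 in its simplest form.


GCD(128, 176) = 16
128/16 : 176/16
= 8:11

8:11


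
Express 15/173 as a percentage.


Percentage = (part / whole) × 100
= (15 / 173) × 100
≈ 8.67%

8.67%


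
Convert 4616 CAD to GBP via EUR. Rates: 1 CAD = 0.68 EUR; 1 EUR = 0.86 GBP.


Step 1: 4616 CAD × 0.68 = 3138.88 EUR
Step 2: 3138.88 EUR × 0.86 = 2699.44 GBP
Implied rate CAD→GBP = 0.68 × 0.86 = 0.5848
= 2699.44 GBP

2699.44 GBP


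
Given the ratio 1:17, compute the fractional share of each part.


Total parts = 1 + 17 = 18
First part: 1/18 = 1/18
Second part: 17/18 = 17/18
= 1/18 and 17/18

1/18 and 17/18


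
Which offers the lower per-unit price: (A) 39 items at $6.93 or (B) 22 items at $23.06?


Deal A: $6.93/39 = $0.1777/unit
Deal B: $23.06/22 = $1.0482/unit
A is cheaper per unit
= Deal A

Deal A


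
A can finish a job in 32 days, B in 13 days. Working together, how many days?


Rate of A = 1/32 per day
Rate of B = 1/13 per day
Combined rate = 1/32 + 1/13 = 45/416 ≈ 0.1082 per day
Days = 1 / combined rate = 416/45
≈ 9.24 days

9.24 days


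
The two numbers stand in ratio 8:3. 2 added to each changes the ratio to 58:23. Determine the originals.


Let A = 8k, B = 3k.
(8k + 2) / (3k + 2) = 58/23
Cross-multiply: 23(8k + 2) = 58(3k + 2)
184k + 46 = 174k + 116
184k - 174k = 116 - 46
10k = 70
k = 70/10 = 7
A = 8×7 = 56, B = 3×7 = 21
= A = 56, B = 21

A = 56, B = 21


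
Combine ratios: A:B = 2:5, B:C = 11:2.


Match B: multiply A:B by 11 → 22:55
Multiply B:C by 5 → 55:10
Combined: 22:55:10
GCD = 1
= 22:55:10

22:55:10


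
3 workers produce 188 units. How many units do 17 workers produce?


Direct proportion: y/x = constant
k = 188/3 ≈ 62.6667
y₂ = k × 17 = 188 × 17 / 3 = 3196/3
≈ 1065.33

1065.33


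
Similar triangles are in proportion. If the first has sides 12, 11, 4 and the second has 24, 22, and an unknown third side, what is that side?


Scale factor = 24/12 = 2
Missing side = 4 × 2
= 8.0

8.0


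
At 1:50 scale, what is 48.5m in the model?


Model size = real / scale
= 48.5 / 50
= 0.9700 m

0.9700 m


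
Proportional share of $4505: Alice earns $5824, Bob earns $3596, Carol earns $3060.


Total income = 5824 + 3596 + 3060 = $12480
Alice: $4505 × 5824/12480 = $2102.33
Bob: $4505 × 3596/12480 = $1298.08
Carol: $4505 × 3060/12480 = $1104.59
= Alice: $2102.33, Bob: $1298.08, Carol: $1104.59

Alice: $2102.33, Bob: $1298.08, Carol: $1104.59


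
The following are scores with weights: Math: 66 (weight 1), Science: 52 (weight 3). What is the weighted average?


Numerator = 66×1 + 52×3
= 66 + 156
= 222
Total weight = 4
Weighted avg = 222/4
= 55.50

55.50


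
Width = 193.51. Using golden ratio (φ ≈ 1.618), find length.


φ = (1 + √5) / 2 ≈ 1.618
Length = width × φ = 193.51 × 1.618 = 313.09918
≈ 313.10

313.10


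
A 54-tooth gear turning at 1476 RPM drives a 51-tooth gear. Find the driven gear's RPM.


Gear ratio = 54:51 = 18:17
RPM_B = RPM_A × (teeth_A / teeth_B)
= 1476 × (54/51)
= 1562.8 RPM

1562.8 RPM


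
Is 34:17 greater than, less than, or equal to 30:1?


34/17 = 2.0000
30/1 = 30.0000
2.0000 < 30.0000, so 34:17 is less
= less than

less than


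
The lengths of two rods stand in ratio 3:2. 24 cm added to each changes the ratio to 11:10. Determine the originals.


Let A = 3k, B = 2k.
(3k + 24) / (2k + 24) = 11/10
Cross-multiply: 10(3k + 24) = 11(2k + 24)
30k + 240 = 22k + 264
30k - 22k = 264 - 240
8k = 24
k = 24/8 = 3
A = 3×3 = 9, B = 2×3 = 6
= A = 9, B = 6

A = 9, B = 6


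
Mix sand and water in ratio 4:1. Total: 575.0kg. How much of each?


Total parts = 4 + 1 = 5
sand: 575.0 × 4/5 = 460.0kg
water: 575.0 × 1/5 = 115.0kg
= 460.0kg and 115.0kg

460.0kg and 115.0kg


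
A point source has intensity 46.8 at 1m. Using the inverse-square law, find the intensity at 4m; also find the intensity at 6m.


I₁d₁² = I₂d₂²
I at 4m = 46.8 × (1/4)² = 46.8 × 1/16 = 46.8/16 = 2.9250
I at 6m = 46.8 × (1/6)² = 46.8 × 1/36 = 46.8/36 = 1.3000
= 2.9250 and 1.3000

2.9250 and 1.3000


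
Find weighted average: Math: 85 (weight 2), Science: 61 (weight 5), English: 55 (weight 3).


Numerator = 85×2 + 61×5 + 55×3
= 170 + 305 + 165
= 640
Total weight = 10
Weighted avg = 640/10
= 64.00

64.00


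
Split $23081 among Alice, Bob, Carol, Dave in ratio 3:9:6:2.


Total parts = 3 + 9 + 6 + 2 = 20
Alice: 23081 × 3/20 = 3462.15
Bob: 23081 × 9/20 = 10386.45
Carol: 23081 × 6/20 = 6924.30
Dave: 23081 × 2/20 = 2308.10
= Alice: $3462.15, Bob: $10386.45, Carol: $6924.30, Dave: $2308.10

Alice: $3462.15, Bob: $10386.45, Carol: $6924.30, Dave: $2308.10


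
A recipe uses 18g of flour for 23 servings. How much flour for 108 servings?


Direct proportion: y/x = constant
k = 18/23 ≈ 0.7826
y₂ = k × 108 = 18 × 108 / 23 = 1944/23
≈ 84.52

84.52


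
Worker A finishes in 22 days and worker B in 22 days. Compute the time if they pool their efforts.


Rate of A = 1/22 per day
Rate of B = 1/22 per day
Combined rate = 1/22 + 1/22 = 44/484 ≈ 0.0909 per day
Days = 1 / combined rate = 484/44
= 11.00 days

11.00 days


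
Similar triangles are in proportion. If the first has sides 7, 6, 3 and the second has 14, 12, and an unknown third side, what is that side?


Scale factor = 14/7 = 2
Missing side = 3 × 2
= 6.0

6.0


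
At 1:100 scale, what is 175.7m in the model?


Model size = real / scale
= 175.7 / 100
= 1.7570 m

1.7570 m


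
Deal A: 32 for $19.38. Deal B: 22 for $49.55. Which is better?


Deal A: $19.38/32 = $0.6056/unit
Deal B: $49.55/22 = $2.2523/unit
A is cheaper per unit
= Deal A

Deal A


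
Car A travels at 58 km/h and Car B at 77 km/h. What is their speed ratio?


Ratio = 58:77
GCD = 1
Simplified = 58:77
Time ratio (same distance) = 77:58
Speed ratio = 58:77

58:77


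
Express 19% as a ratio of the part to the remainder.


19% means 19 parts out of 100; remainder = 81
Part : remainder = 19:81
GCD = 1
= 19:81

19:81


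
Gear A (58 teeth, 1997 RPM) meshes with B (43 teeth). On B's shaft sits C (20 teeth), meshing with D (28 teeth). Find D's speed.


Stage 1: RPM_B = RPM_A × t_A/t_B = 1997 × 58/43 = 115826/43 ≈ 2693.63
B and C share a shaft → RPM_C = RPM_B
Stage 2: RPM_D = RPM_C × t_C/t_D = RPM_A × (t_A×t_C)/(t_B×t_D)
Overall ratio = (58×20)/(43×28) = 1160/1204
RPM_D = 1997 × 1160/1204 = 2316520/1204
≈ 1924.02 RPM

1924.02 RPM


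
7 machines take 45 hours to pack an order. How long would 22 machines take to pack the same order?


Inverse proportion: x × y = constant
k = 7 × 45 = 315
y₂ = k / 22 = 315 / 22
= 14.32

14.32


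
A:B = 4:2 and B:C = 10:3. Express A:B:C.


Match B: multiply A:B by 10 → 40:20
Multiply B:C by 2 → 20:6
Combined: 40:20:6
GCD = 2
= 20:10:3

20:10:3


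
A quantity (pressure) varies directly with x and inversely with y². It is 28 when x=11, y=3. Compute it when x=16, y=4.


z = k·x/y²
Solve for k using the known point: k = z·y²/x = 28×9/11 = 252/11 ≈ 22.9091
Now evaluate at x=16, y=4:
z = k × 16 / 16 = (252 × 16) / (11 × 16) = 4032/176
≈ 22.9091

22.9091


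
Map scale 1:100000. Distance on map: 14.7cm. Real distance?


Real distance = map distance × scale
= 14.7cm × 100000
= 1470000 cm = 14700.0 m
= 14.700 km

14.700 km


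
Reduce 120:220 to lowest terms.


GCD(120, 220) = 20
120/20 : 220/20
= 6:11

6:11


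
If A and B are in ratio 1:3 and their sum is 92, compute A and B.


Let A = 1k, B = 3k.
1k + 3k = 92
4k = 92 → k = 92/4 = 23
A = 1×23 = 23, B = 3×23 = 69
= A = 23, B = 69

A = 23, B = 69


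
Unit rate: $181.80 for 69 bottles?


Unit rate = total / quantity
= 181.80 / 69
= $2.63 per unit

$2.63 per unit


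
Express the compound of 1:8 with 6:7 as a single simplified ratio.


Compound ratio = (1×6) : (8×7)
= 6:56
GCD = 2
= 3:28

3:28


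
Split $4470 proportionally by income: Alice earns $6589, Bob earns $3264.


Total income = 6589 + 3264 = $9853
Alice: $4470 × 6589/9853 = $2989.22
Bob: $4470 × 3264/9853 = $1480.78
= Alice: $2989.22, Bob: $1480.78

Alice: $2989.22, Bob: $1480.78


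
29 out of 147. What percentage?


Percentage = (part / whole) × 100
= (29 / 147) × 100
≈ 19.73%

19.73%


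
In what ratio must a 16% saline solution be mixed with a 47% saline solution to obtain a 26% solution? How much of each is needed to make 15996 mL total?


Let x parts of 16% mix with y parts of 47%.
16x + 47y = 26(x + y)
16x + 47y = 26x + 26y
x(16 - 26) = y(26 - 47)
x/y = (47 - 26)/(26 - 16) = 21/10
Simplify: 21:10
Total parts = 31; one part = 15996/31 = 516.00 mL
16% solution: 21×516.00 = 10836.00 mL
47% solution: 10×516.00 = 5160.00 mL
= ratio 21:10; 10836.00 mL and 5160.00 mL

ratio 21:10; 10836.00 mL and 5160.00 mL


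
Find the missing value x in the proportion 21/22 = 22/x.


Cross multiply: 21 × x = 22 × 22
21x = 484
x = 484 / 21
= 23.05

23.05


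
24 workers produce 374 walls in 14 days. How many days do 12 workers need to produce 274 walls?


Days ∝ work / workers, so d₂ = d₁ × (m₁/m₂) × (w₂/w₁)
Workers factor (inverse): 24/12 = 2.0000
Work factor (direct): 274/374 ≈ 0.7326
d₂ = 14 × 24/12 × 274/374 = (14 × 24 × 274) / (12 × 374) = 92064/4488
≈ 20.51 days

20.51 days


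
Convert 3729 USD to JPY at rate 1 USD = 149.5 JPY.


Amount × rate = 3729 × 149.5
= 557485.50 JPY

557485.50 JPY


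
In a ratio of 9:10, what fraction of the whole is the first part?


Total parts = 9 + 10 = 19
First part: 9/19 = 9/19
= 9/19

9/19


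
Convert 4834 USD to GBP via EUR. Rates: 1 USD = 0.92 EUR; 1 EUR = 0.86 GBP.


Step 1: 4834 USD × 0.92 = 4447.28 EUR
Step 2: 4447.28 EUR × 0.86 = 3824.66 GBP
Implied rate USD→GBP = 0.92 × 0.86 = 0.7912
= 3824.66 GBP

3824.66 GBP


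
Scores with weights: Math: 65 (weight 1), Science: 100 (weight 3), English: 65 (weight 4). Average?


Numerator = 65×1 + 100×3 + 65×4
= 65 + 300 + 260
= 625
Total weight = 8
Weighted avg = 625/8
= 78.13

78.13


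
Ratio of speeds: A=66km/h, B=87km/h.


Ratio = 66:87
GCD = 3
Simplified = 22:29
Time ratio (same distance) = 29:22
Speed ratio = 22:29

22:29


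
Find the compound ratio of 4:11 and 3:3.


Compound ratio = (4×3) : (11×3)
= 12:33
GCD = 3
= 4:11

4:11


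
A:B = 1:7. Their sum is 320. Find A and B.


Let A = 1k, B = 7k.
1k + 7k = 320
8k = 320 → k = 320/8 = 40
A = 1×40 = 40, B = 7×40 = 280
= A = 40, B = 280

A = 40, B = 280


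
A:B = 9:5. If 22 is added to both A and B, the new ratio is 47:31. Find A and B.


Let A = 9k, B = 5k.
(9k + 22) / (5k + 22) = 47/31
Cross-multiply: 31(9k + 22) = 47(5k + 22)
279k + 682 = 235k + 1034
279k - 235k = 1034 - 682
44k = 352
k = 352/44 = 8
A = 9×8 = 72, B = 5×8 = 40
= A = 72, B = 40

A = 72, B = 40


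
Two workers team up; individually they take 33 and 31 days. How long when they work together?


Rate of A = 1/33 per day
Rate of B = 1/31 per day
Combined rate = 1/33 + 1/31 = 64/1023 ≈ 0.0626 per day
Days = 1 / combined rate = 1023/64
≈ 15.98 days

15.98 days


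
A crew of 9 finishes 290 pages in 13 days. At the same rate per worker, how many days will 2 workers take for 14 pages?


Days ∝ work / workers, so d₂ = d₁ × (m₁/m₂) × (w₂/w₁)
Workers factor (inverse): 9/2 = 4.5000
Work factor (direct): 14/290 ≈ 0.0483
d₂ = 13 × 9/2 × 14/290 = (13 × 9 × 14) / (2 × 290) = 1638/580
≈ 2.82 days

2.82 days


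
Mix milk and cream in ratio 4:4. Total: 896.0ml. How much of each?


Total parts = 4 + 4 = 8
milk: 896.0 × 4/8 = 448.0ml
cream: 896.0 × 4/8 = 448.0ml
= 448.0ml and 448.0ml

448.0ml and 448.0ml


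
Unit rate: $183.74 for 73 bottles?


Unit rate = total / quantity
= 183.74 / 73
= $2.52 per unit

$2.52 per unit


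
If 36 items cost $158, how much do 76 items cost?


Direct proportion: y/x = constant
k = 158/36 ≈ 4.3889
y₂ = k × 76 = 158 × 76 / 36 = 12008/36
≈ 333.56

333.56


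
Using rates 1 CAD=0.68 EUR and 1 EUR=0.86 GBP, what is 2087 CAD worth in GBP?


Step 1: 2087 CAD × 0.68 = 1419.16 EUR
Step 2: 1419.16 EUR × 0.86 = 1220.48 GBP
Implied rate CAD→GBP = 0.68 × 0.86 = 0.5848
= 1220.48 GBP

1220.48 GBP


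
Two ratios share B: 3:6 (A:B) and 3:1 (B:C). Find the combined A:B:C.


Match B: multiply A:B by 3 → 9:18
Multiply B:C by 6 → 18:6
Combined: 9:18:6
GCD = 3
= 3:6:2

3:6:2


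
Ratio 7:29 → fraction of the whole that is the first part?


Total parts = 7 + 29 = 36
First part: 7/36 = 7/36
= 7/36

7/36


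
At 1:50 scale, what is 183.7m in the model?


Model size = real / scale
= 183.7 / 50
= 3.6740 m

3.6740 m


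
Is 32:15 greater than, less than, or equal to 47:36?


32/15 = 2.1333
47/36 = 1.3056
2.1333 > 1.3056, so 32:15 is greater
= greater than

greater than


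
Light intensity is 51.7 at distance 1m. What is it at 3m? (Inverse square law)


I₁d₁² = I₂d₂²
I₂ = I₁ × (d₁/d₂)²
= 51.7 × (1/3)²
= 51.7 × 1/9
= 51.7/9
≈ 5.7444

5.7444


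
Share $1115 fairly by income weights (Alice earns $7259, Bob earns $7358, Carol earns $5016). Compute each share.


Total income = 7259 + 7358 + 5016 = $19633
Alice: $1115 × 7259/19633 = $412.25
Bob: $1115 × 7358/19633 = $417.88
Carol: $1115 × 5016/19633 = $284.87
= Alice: $412.25, Bob: $417.88, Carol: $284.87

Alice: $412.25, Bob: $417.88, Carol: $284.87


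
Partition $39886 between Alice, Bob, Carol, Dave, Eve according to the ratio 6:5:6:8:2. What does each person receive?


Total parts = 6 + 5 + 6 + 8 + 2 = 27
Alice: 39886 × 6/27 = 8863.56
Bob: 39886 × 5/27 = 7386.30
Carol: 39886 × 6/27 = 8863.56
Dave: 39886 × 8/27 = 11818.07
Eve: 39886 × 2/27 = 2954.52
= Alice: $8863.56, Bob: $7386.30, Carol: $8863.56, Dave: $11818.07, Eve: $2954.52

Alice: $8863.56, Bob: $7386.30, Carol: $8863.56, Dave: $11818.07, Eve: $2954.52


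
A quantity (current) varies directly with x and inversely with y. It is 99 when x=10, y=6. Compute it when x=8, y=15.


z = k·x/y
Solve for k using the known point: k = z·y/x = 99×6/10 = 594/10 = 59.4000
Now evaluate at x=8, y=15:
z = k × 8 / 15 = (594 × 8) / (10 × 15) = 4752/150
= 31.6800

31.6800


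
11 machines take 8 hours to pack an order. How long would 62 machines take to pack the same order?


Inverse proportion: x × y = constant
k = 11 × 8 = 88
y₂ = k / 62 = 88 / 62
= 1.42

1.42


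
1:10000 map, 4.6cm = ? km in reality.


Real distance = map distance × scale
= 4.6cm × 10000
= 46000 cm = 460.0 m
= 0.460 km

0.460 km


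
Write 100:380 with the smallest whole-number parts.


GCD(100, 380) = 20
100/20 : 380/20
= 5:19

5:19


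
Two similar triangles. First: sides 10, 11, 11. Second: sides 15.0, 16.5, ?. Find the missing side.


Scale factor = 15.0/10 = 1.5
Missing side = 11 × 1.5
= 16.5

16.5


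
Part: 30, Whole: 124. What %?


Percentage = (part / whole) × 100
= (30 / 124) × 100
≈ 24.19%

24.19%


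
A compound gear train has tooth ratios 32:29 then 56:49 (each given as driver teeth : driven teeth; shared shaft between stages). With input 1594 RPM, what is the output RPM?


Stage 1: RPM_B = RPM_A × t_A/t_B = 1594 × 32/29 = 51008/29 ≈ 1758.90
B and C share a shaft → RPM_C = RPM_B
Stage 2: RPM_D = RPM_C × t_C/t_D = RPM_A × (t_A×t_C)/(t_B×t_D)
Overall ratio = (32×56)/(29×49) = 1792/1421
RPM_D = 1594 × 1792/1421 = 2856448/1421
≈ 2010.17 RPM

2010.17 RPM


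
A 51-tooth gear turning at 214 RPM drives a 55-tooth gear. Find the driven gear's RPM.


Gear ratio = 51:55 = 51:55
RPM_B = RPM_A × (teeth_A / teeth_B)
= 214 × (51/55)
= 198.4 RPM

198.4 RPM


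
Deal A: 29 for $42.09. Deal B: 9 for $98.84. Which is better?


Deal A: $42.09/29 = $1.4514/unit
Deal B: $98.84/9 = $10.9822/unit
A is cheaper per unit
= Deal A

Deal A


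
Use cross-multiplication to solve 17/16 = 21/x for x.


Cross multiply: 17 × x = 16 × 21
17x = 336
x = 336 / 17
= 19.76

19.76


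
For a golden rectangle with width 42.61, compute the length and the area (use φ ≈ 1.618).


φ = (1 + √5) / 2 ≈ 1.618
Length = width × φ = 42.61 × 1.618 = 68.94298
≈ 68.94
Area = width × length = 42.61 × 68.94298 = 2937.6603778 ≈ 2937.66
= Length: 68.94, Area: 2937.66

Length: 68.94, Area: 2937.66


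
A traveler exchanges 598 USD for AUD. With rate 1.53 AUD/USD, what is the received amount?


Amount × rate = 598 × 1.53
= 914.94 AUD

914.94 AUD


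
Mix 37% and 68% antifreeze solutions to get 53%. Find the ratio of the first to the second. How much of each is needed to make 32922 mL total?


Let x parts of 37% mix with y parts of 68%.
37x + 68y = 53(x + y)
37x + 68y = 53x + 53y
x(37 - 53) = y(53 - 68)
x/y = (68 - 53)/(53 - 37) = 15/16
Simplify: 15:16
Total parts = 31; one part = 32922/31 = 1062.00 mL
37% solution: 15×1062.00 = 15930.00 mL
68% solution: 16×1062.00 = 16992.00 mL
= ratio 15:16; 15930.00 mL and 16992.00 mL

ratio 15:16; 15930.00 mL and 16992.00 mL


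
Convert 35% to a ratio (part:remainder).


35% means 35 parts out of 100; remainder = 65
Part : remainder = 35:65
GCD = 5
= 7:13

7:13


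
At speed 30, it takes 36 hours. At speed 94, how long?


Inverse proportion: x × y = constant
k = 30 × 36 = 1080
y₂ = k / 94 = 1080 / 94
= 11.49

11.49


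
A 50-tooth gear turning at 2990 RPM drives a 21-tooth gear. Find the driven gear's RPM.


Gear ratio = 50:21 = 50:21
RPM_B = RPM_A × (teeth_A / teeth_B)
= 2990 × (50/21)
= 7119.0 RPM

7119.0 RPM


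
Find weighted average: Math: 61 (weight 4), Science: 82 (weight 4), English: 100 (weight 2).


Numerator = 61×4 + 82×4 + 100×2
= 244 + 328 + 200
= 772
Total weight = 10
Weighted avg = 772/10
= 77.20

77.20


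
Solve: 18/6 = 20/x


Cross multiply: 18 × x = 6 × 20
18x = 120
x = 120 / 18
= 6.67

6.67


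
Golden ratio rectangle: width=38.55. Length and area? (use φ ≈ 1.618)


φ = (1 + √5) / 2 ≈ 1.618
Length = width × φ = 38.55 × 1.618 = 62.3739
≈ 62.37
Area = width × length = 38.55 × 62.3739 = 2404.513845 ≈ 2404.51
= Length: 62.37, Area: 2404.51

Length: 62.37, Area: 2404.51


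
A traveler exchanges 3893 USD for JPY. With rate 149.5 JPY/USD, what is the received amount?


Amount × rate = 3893 × 149.5
= 582003.50 JPY

582003.50 JPY


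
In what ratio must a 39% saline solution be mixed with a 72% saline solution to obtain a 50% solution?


Let x parts of 39% mix with y parts of 72%.
39x + 72y = 50(x + y)
39x + 72y = 50x + 50y
x(39 - 50) = y(50 - 72)
x/y = (72 - 50)/(50 - 39) = 22/11
Simplify: 2:1
= 2:1

2:1


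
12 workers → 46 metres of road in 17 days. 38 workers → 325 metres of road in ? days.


Days ∝ work / workers, so d₂ = d₁ × (m₁/m₂) × (w₂/w₁)
Workers factor (inverse): 12/38 ≈ 0.3158
Work factor (direct): 325/46 ≈ 7.0652
d₂ = 17 × 12/38 × 325/46 = (17 × 12 × 325) / (38 × 46) = 66300/1748
≈ 37.93 days

37.93 days


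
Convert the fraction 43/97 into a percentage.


Percentage = (part / whole) × 100
= (43 / 97) × 100
≈ 44.33%

44.33%


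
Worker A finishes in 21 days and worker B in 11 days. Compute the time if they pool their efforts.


Rate of A = 1/21 per day
Rate of B = 1/11 per day
Combined rate = 1/21 + 1/11 = 32/231 ≈ 0.1385 per day
Days = 1 / combined rate = 231/32
≈ 7.22 days

7.22 days


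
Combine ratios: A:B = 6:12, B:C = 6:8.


Match B: multiply A:B by 6 → 36:72
Multiply B:C by 12 → 72:96
Combined: 36:72:96
GCD = 12
= 3:6:8

3:6:8


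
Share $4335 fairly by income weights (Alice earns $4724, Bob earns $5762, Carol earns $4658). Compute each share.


Total income = 4724 + 5762 + 4658 = $15144
Alice: $4335 × 4724/15144 = $1352.25
Bob: $4335 × 5762/15144 = $1649.38
Carol: $4335 × 4658/15144 = $1333.36
= Alice: $1352.25, Bob: $1649.38, Carol: $1333.36

Alice: $1352.25, Bob: $1649.38, Carol: $1333.36


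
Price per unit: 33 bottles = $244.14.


Unit rate = total / quantity
= 244.14 / 33
= $7.40 per unit

$7.40 per unit


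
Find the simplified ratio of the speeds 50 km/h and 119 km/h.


Ratio = 50:119
GCD = 1
Simplified = 50:119
Time ratio (same distance) = 119:50
Speed ratio = 50:119

50:119


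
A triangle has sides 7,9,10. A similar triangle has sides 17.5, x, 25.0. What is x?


Scale factor = 17.5/7 = 2.5
Missing side = 9 × 2.5
= 22.5

22.5


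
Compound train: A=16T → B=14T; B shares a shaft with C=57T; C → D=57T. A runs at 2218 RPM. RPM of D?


Stage 1: RPM_B = RPM_A × t_A/t_B = 2218 × 16/14 = 35488/14 ≈ 2534.86
B and C share a shaft → RPM_C = RPM_B
Stage 2: RPM_D = RPM_C × t_C/t_D = RPM_A × (t_A×t_C)/(t_B×t_D)
Overall ratio = (16×57)/(14×57) = 912/798
RPM_D = 2218 × 912/798 = 2022816/798
≈ 2534.86 RPM

2534.86 RPM


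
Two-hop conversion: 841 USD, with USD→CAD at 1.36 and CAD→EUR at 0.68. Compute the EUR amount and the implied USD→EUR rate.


Step 1: 841 USD × 1.36 = 1143.76 CAD
Step 2: 1143.76 CAD × 0.68 = 777.76 EUR
Implied rate USD→EUR = 1.36 × 0.68 = 0.9248
= 777.76 EUR; implied rate 0.9248 EUR/USD

777.76 EUR; implied rate 0.9248 EUR/USD


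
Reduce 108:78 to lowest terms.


GCD(108, 78) = 6
108/6 : 78/6
= 18:13

18:13
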